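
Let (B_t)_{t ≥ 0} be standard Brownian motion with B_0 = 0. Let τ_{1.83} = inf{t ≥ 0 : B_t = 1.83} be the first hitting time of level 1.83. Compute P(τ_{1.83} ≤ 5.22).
P(τ_{1.83} ≤ 5.22) = 2(1 − Φ(1.83/√5.22)) = 2(1 − Φ(0.8010)) ≈ 0.4231

By the reflection principle for standard BM, P(τ_b ≤ t) = 2 · P(B_t ≥ b). Since B_t ~ N(0, t), P(B_t ≥ 1.83) = 1 − Φ(1.83/√t) = 1 − Φ(1.83/√5.22) = 1 − Φ(0.8010) ≈ 0.21157. Doubling: P(τ_{1.83} ≤ 5.22) ≈ 2 · 0.21157 = 0.42314 ≈ 0.4231.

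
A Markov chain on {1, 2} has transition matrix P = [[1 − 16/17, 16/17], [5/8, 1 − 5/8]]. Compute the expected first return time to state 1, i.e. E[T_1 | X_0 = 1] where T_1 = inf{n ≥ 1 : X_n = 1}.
E[T_1 | X_0 = 1] = 1/π_1 = 213/85

For an irreducible recurrent Markov chain with stationary distribution π, E[T_i | X_0 = i] = 1/π_i (Kac's formula). Here π_1 = (5/8)/(16/17 + 5/8) = (5/8)/(213/136) = 85/213, so E[T_1 | X_0 = 1] = 1/π_1 = (16/17 + 5/8)/(5/8) = (213/136)/(5/8) = 213/85.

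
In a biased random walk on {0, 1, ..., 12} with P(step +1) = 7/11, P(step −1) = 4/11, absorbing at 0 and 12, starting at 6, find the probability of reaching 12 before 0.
P(hit 12 before 0) = (1 − (4/7)^6) / (1 − (4/7)^12) = 117649/121745

Let u_k denote P(reach 12 before 0 | start at k). Boundary: u_0 = 0, u_12 = 1. Recurrence: u_k = 7/11·u_{k+1} + 4/11·u_{k-1} for 1 ≤ k ≤ 11. Try u_k = A + B·r^k with r = q/p = (4/11)/(7/11) = 4/7. Substitution satisfies the recurrence; boundary conditions give:
  u_k = (1 − r^k) / (1 − r^N) = (1 − (4/7)^6) / (1 − (4/7)^12) = 117649/121745.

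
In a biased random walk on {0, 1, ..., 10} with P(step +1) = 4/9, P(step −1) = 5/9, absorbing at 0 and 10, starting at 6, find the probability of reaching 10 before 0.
P(hit 10 before 0) = (1 − (5/4)^6) / (1 − (5/4)^10) = 327936/968561

Let u_k denote P(reach 10 before 0 | start at k). Boundary: u_0 = 0, u_10 = 1. Recurrence: u_k = 4/9·u_{k+1} + 5/9·u_{k-1} for 1 ≤ k ≤ 9. Try u_k = A + B·r^k with r = q/p = (5/9)/(4/9) = 5/4. Substitution satisfies the recurrence; boundary conditions give:
  u_k = (1 − r^k) / (1 − r^N) = (1 − (5/4)^6) / (1 − (5/4)^10) = 327936/968561.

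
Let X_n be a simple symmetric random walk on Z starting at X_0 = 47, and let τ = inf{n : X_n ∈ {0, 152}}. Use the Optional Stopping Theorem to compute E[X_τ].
E[X_τ] = 47

X_n is a martingale and τ is a bounded-mean stopping time (indeed τ is finite a.s. with bounded expectation since the walk is in a bounded region). By the OST, E[X_τ] = E[X_0] = 47. Equivalently: E[X_τ] = 152 · P(hit 152 first) + 0 · P(hit 0 first) = 152 · (47/152) = 47.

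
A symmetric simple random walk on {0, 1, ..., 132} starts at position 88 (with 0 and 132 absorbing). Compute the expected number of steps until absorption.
E[τ | X_0 = 88] = 3872

Let v_k = E[τ | X_0 = k]. Boundary: v_0 = v_132 = 0. Recurrence: v_k = 1 + (v_{k-1} + v_{k+1})/2 for 1 ≤ k ≤ 131. The particular solution to v_k − (v_{k-1} + v_{k+1})/2 = 1 is v_k = −k^2. Adding homogeneous solution A + B k and matching boundaries gives v_k = k (132 − k). Substituting k = 88: v_88 = 88 · 44 = 3872.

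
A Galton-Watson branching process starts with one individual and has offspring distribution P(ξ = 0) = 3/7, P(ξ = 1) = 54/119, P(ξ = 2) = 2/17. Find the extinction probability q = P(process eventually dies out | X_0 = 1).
q = 1

Mean offspring μ = 0·3/7 + 1·54/119 + 2·2/17 = 82/119 ≤ 1. For μ ≤ 1 with offspring not concentrated at 1, the Galton-Watson process goes extinct almost surely, so q = 1.
(Algebraic check: The pgf is f(s) = 3/7 + 54/119·s + 2/17·s². The extinction probability q is the smallest fixed point of f in [0, 1]. Setting s = f(s):
  2/17·s² + (54/119 − 1)·s + 3/7 = 0
  2/17·s² − (3/7 + 2/17)·s + 3/7 = 0
which factors as (s − 1)·(2/17·s − 3/7) = 0, giving roots s = 1 and s = (3/7)/(2/17) = 51/14. Since 51/14 ≥ 1, the smallest root in [0, 1] is s = 1.)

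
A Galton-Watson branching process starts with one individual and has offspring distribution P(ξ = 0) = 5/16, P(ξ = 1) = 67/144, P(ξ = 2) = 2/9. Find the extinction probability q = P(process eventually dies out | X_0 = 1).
q = 1

Mean offspring μ = 0·5/16 + 1·67/144 + 2·2/9 = 131/144 ≤ 1. For μ ≤ 1 with offspring not concentrated at 1, the Galton-Watson process goes extinct almost surely, so q = 1.
(Algebraic check: The pgf is f(s) = 5/16 + 67/144·s + 2/9·s². The extinction probability q is the smallest fixed point of f in [0, 1]. Setting s = f(s):
  2/9·s² + (67/144 − 1)·s + 5/16 = 0
  2/9·s² − (5/16 + 2/9)·s + 5/16 = 0
which factors as (s − 1)·(2/9·s − 5/16) = 0, giving roots s = 1 and s = (5/16)/(2/9) = 45/32. Since 45/32 ≥ 1, the smallest root in [0, 1] is s = 1.)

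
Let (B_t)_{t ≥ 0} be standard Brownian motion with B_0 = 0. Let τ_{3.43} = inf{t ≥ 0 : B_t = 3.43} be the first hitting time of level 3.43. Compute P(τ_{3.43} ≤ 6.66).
P(τ_{3.43} ≤ 6.66) = 2(1 − Φ(3.43/√6.66)) = 2(1 − Φ(1.3291)) ≈ 0.1838

By the reflection principle for standard BM, P(τ_b ≤ t) = 2 · P(B_t ≥ b). Since B_t ~ N(0, t), P(B_t ≥ 3.43) = 1 − Φ(3.43/√t) = 1 − Φ(3.43/√6.66) = 1 − Φ(1.3291) ≈ 0.09191. Doubling: P(τ_{3.43} ≤ 6.66) ≈ 2 · 0.09191 = 0.18382 ≈ 0.1838.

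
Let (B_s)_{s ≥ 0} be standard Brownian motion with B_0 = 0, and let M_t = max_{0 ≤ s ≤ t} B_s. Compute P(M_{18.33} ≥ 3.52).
P(M_{18.33} ≥ 3.52) = 2·P(B_{18.33} ≥ 3.52) = 2(1 − Φ(3.52/√18.33)) ≈ 0.4110

By the reflection principle for Brownian motion, P(M_t ≥ a) = 2 · P(B_t ≥ a) for a ≥ 0. Since B_t ~ N(0, t), P(B_t ≥ 3.52) = 1 − Φ(3.52/√t) = 1 − Φ(3.52/√18.33) = 1 − Φ(0.8222). So
  P(M_{18.33} ≥ 3.52) = 2(1 − Φ(0.8222)) ≈ 0.4110.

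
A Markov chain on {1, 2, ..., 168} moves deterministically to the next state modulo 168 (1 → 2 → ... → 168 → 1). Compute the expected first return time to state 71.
E[T_71 | X_0 = 71] = 168

The chain cycles deterministically, so starting at state 71 it returns in exactly 168 steps. Equivalently, the stationary distribution is uniform π_j = 1/168 for every state j, so by Kac's formula E[T_71] = 1/π_71 = 168.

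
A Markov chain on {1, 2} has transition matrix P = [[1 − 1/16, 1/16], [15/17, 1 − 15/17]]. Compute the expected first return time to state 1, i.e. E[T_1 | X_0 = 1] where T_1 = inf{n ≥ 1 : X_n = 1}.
E[T_1 | X_0 = 1] = 1/π_1 = 257/240

For an irreducible recurrent Markov chain with stationary distribution π, E[T_i | X_0 = i] = 1/π_i (Kac's formula). Here π_1 = (15/17)/(1/16 + 15/17) = (15/17)/(257/272) = 240/257, so E[T_1 | X_0 = 1] = 1/π_1 = (1/16 + 15/17)/(15/17) = (257/272)/(15/17) = 257/240.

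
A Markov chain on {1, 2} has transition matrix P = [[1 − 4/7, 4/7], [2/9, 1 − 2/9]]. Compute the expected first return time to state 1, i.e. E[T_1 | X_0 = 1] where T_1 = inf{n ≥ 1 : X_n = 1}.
E[T_1 | X_0 = 1] = 1/π_1 = 25/7

For an irreducible recurrent Markov chain with stationary distribution π, E[T_i | X_0 = i] = 1/π_i (Kac's formula). Here π_1 = (2/9)/(4/7 + 2/9) = (2/9)/(50/63) = 7/25, so E[T_1 | X_0 = 1] = 1/π_1 = (4/7 + 2/9)/(2/9) = (50/63)/(2/9) = 25/7.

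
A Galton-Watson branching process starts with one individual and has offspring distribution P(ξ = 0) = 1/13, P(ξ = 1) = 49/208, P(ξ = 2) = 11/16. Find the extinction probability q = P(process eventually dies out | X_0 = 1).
q = 16/143

The pgf is f(s) = 1/13 + 49/208·s + 11/16·s². The extinction probability q is the smallest fixed point of f in [0, 1]. Setting s = f(s):
  11/16·s² + (49/208 − 1)·s + 1/13 = 0
  11/16·s² − (1/13 + 11/16)·s + 1/13 = 0
which factors as (s − 1)·(11/16·s − 1/13) = 0, giving roots s = 1 and s = (1/13)/(11/16) = 16/143.
Mean offspring μ = 49/208 + 2·11/16 = 335/208 > 1 (supercritical), so q < 1. The extinction probability is the smaller root: q = (1/13)/(11/16) = 16/143.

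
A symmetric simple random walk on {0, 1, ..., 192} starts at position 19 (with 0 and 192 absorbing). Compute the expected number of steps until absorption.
E[τ | X_0 = 19] = 3287

Let v_k = E[τ | X_0 = k]. Boundary: v_0 = v_192 = 0. Recurrence: v_k = 1 + (v_{k-1} + v_{k+1})/2 for 1 ≤ k ≤ 191. The particular solution to v_k − (v_{k-1} + v_{k+1})/2 = 1 is v_k = −k^2. Adding homogeneous solution A + B k and matching boundaries gives v_k = k (192 − k). Substituting k = 19: v_19 = 19 · 173 = 3287.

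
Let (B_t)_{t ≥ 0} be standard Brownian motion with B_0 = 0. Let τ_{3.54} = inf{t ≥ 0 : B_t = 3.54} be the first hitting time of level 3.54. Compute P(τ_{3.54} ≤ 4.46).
P(τ_{3.54} ≤ 4.46) = 2(1 − Φ(3.54/√4.46)) = 2(1 − Φ(1.6762)) ≈ 0.0937

By the reflection principle for standard BM, P(τ_b ≤ t) = 2 · P(B_t ≥ b). Since B_t ~ N(0, t), P(B_t ≥ 3.54) = 1 − Φ(3.54/√t) = 1 − Φ(3.54/√4.46) = 1 − Φ(1.6762) ≈ 0.04685. Doubling: P(τ_{3.54} ≤ 4.46) ≈ 2 · 0.04685 = 0.09370 ≈ 0.0937.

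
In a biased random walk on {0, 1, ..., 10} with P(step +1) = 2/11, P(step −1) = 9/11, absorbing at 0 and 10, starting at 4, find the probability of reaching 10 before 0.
P(hit 10 before 0) = (1 − (9/2)^4) / (1 − (9/2)^10) = 5440/45282901

Let u_k denote P(reach 10 before 0 | start at k). Boundary: u_0 = 0, u_10 = 1. Recurrence: u_k = 2/11·u_{k+1} + 9/11·u_{k-1} for 1 ≤ k ≤ 9. Try u_k = A + B·r^k with r = q/p = (9/11)/(2/11) = 9/2. Substitution satisfies the recurrence; boundary conditions give:
  u_k = (1 − r^k) / (1 − r^N) = (1 − (9/2)^4) / (1 − (9/2)^10) = 5440/45282901.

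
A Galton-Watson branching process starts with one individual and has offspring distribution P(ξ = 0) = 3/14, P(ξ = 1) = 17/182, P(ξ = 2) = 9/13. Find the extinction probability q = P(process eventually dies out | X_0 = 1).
q = 13/42

The pgf is f(s) = 3/14 + 17/182·s + 9/13·s². The extinction probability q is the smallest fixed point of f in [0, 1]. Setting s = f(s):
  9/13·s² + (17/182 − 1)·s + 3/14 = 0
  9/13·s² − (3/14 + 9/13)·s + 3/14 = 0
which factors as (s − 1)·(9/13·s − 3/14) = 0, giving roots s = 1 and s = (3/14)/(9/13) = 13/42.
Mean offspring μ = 17/182 + 2·9/13 = 269/182 > 1 (supercritical), so q < 1. The extinction probability is the smaller root: q = (3/14)/(9/13) = 13/42.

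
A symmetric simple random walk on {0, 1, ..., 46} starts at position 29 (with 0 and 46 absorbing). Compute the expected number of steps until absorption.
E[τ | X_0 = 29] = 493

Let v_k = E[τ | X_0 = k]. Boundary: v_0 = v_46 = 0. Recurrence: v_k = 1 + (v_{k-1} + v_{k+1})/2 for 1 ≤ k ≤ 45. The particular solution to v_k − (v_{k-1} + v_{k+1})/2 = 1 is v_k = −k^2. Adding homogeneous solution A + B k and matching boundaries gives v_k = k (46 − k). Substituting k = 29: v_29 = 29 · 17 = 493.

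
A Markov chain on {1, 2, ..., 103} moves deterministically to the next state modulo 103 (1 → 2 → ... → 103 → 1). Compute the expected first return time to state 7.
E[T_7 | X_0 = 7] = 103

The chain cycles deterministically, so starting at state 7 it returns in exactly 103 steps. Equivalently, the stationary distribution is uniform π_j = 1/103 for every state j, so by Kac's formula E[T_7] = 1/π_7 = 103.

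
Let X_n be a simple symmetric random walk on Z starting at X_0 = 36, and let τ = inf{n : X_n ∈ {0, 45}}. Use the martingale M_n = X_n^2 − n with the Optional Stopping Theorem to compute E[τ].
E[τ] = 324

M_n = X_n^2 − n is a martingale (since E[X_{n+1}^2 | F_n] = X_n^2 + 1). By OST (τ has finite mean in a bounded region), E[M_τ] = E[M_0] = X_0^2 − 0 = 36^2 = 1296. Also E[M_τ] = E[X_τ^2] − E[τ]. The walk exits at 0 or 45, with P(hit 45 first) = 36/45, so E[X_τ^2] = 45^2 · 36/45 + 0 = 1620. Thus E[τ] = E[X_τ^2] − E[M_τ] = 1620 − 1296 = 324 = 36(45 − 36) = 324.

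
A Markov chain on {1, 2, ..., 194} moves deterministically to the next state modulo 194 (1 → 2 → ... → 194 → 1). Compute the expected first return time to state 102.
E[T_102 | X_0 = 102] = 194

The chain cycles deterministically, so starting at state 102 it returns in exactly 194 steps. Equivalently, the stationary distribution is uniform π_j = 1/194 for every state j, so by Kac's formula E[T_102] = 1/π_102 = 194.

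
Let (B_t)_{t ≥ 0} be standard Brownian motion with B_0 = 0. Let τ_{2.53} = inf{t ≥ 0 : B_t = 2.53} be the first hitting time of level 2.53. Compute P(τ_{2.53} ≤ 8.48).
P(τ_{2.53} ≤ 8.48) = 2(1 − Φ(2.53/√8.48)) = 2(1 − Φ(0.8688)) ≈ 0.3850

By the reflection principle for standard BM, P(τ_b ≤ t) = 2 · P(B_t ≥ b). Since B_t ~ N(0, t), P(B_t ≥ 2.53) = 1 − Φ(2.53/√t) = 1 − Φ(2.53/√8.48) = 1 − Φ(0.8688) ≈ 0.19248. Doubling: P(τ_{2.53} ≤ 8.48) ≈ 2 · 0.19248 = 0.38496 ≈ 0.3850.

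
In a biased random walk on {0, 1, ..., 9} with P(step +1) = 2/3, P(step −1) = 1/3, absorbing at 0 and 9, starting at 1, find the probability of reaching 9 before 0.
P(hit 9 before 0) = (1 − (1/2)^1) / (1 − (1/2)^9) = 256/511

Let u_k denote P(reach 9 before 0 | start at k). Boundary: u_0 = 0, u_9 = 1. Recurrence: u_k = 2/3·u_{k+1} + 1/3·u_{k-1} for 1 ≤ k ≤ 8. Try u_k = A + B·r^k with r = q/p = (1/3)/(2/3) = 1/2. Substitution satisfies the recurrence; boundary conditions give:
  u_k = (1 − r^k) / (1 − r^N) = (1 − (1/2)^1) / (1 − (1/2)^9) = 256/511.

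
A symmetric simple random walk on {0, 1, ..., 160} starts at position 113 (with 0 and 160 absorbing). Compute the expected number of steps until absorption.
E[τ | X_0 = 113] = 5311

Let v_k = E[τ | X_0 = k]. Boundary: v_0 = v_160 = 0. Recurrence: v_k = 1 + (v_{k-1} + v_{k+1})/2 for 1 ≤ k ≤ 159. The particular solution to v_k − (v_{k-1} + v_{k+1})/2 = 1 is v_k = −k^2. Adding homogeneous solution A + B k and matching boundaries gives v_k = k (160 − k). Substituting k = 113: v_113 = 113 · 47 = 5311.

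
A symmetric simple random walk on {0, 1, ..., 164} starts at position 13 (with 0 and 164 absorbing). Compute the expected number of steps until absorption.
E[τ | X_0 = 13] = 1963

Let v_k = E[τ | X_0 = k]. Boundary: v_0 = v_164 = 0. Recurrence: v_k = 1 + (v_{k-1} + v_{k+1})/2 for 1 ≤ k ≤ 163. The particular solution to v_k − (v_{k-1} + v_{k+1})/2 = 1 is v_k = −k^2. Adding homogeneous solution A + B k and matching boundaries gives v_k = k (164 − k). Substituting k = 13: v_13 = 13 · 151 = 1963.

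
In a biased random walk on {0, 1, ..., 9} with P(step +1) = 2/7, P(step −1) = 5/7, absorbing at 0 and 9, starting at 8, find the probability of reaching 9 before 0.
P(hit 9 before 0) = (1 − (5/2)^8) / (1 − (5/2)^9) = 260246/650871

Let u_k denote P(reach 9 before 0 | start at k). Boundary: u_0 = 0, u_9 = 1. Recurrence: u_k = 2/7·u_{k+1} + 5/7·u_{k-1} for 1 ≤ k ≤ 8. Try u_k = A + B·r^k with r = q/p = (5/7)/(2/7) = 5/2. Substitution satisfies the recurrence; boundary conditions give:
  u_k = (1 − r^k) / (1 − r^N) = (1 − (5/2)^8) / (1 − (5/2)^9) = 260246/650871.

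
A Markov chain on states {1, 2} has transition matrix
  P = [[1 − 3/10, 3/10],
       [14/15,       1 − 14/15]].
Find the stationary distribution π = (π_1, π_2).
π_1 = 28/37, π_2 = 9/37

Solve πP = π with π_1 + π_2 = 1. From πP = π: π_1 · (1 − 3/10) + π_2 · 14/15 = π_1 ⇒ π_2 · 14/15 = π_1 · 3/10 ⇒ π_2/π_1 = (3/10)/(14/15) = 9/28. Together with π_1 + π_2 = 1:
  π_1 = (14/15)/(3/10 + 14/15) = (14/15)/(37/30) = 28/37,
  π_2 = (3/10)/(3/10 + 14/15) = (3/10)/(37/30) = 9/37.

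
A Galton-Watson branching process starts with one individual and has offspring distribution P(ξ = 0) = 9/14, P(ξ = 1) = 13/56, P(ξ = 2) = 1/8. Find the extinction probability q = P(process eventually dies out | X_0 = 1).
q = 1

Mean offspring μ = 0·9/14 + 1·13/56 + 2·1/8 = 27/56 ≤ 1. For μ ≤ 1 with offspring not concentrated at 1, the Galton-Watson process goes extinct almost surely, so q = 1.
(Algebraic check: The pgf is f(s) = 9/14 + 13/56·s + 1/8·s². The extinction probability q is the smallest fixed point of f in [0, 1]. Setting s = f(s):
  1/8·s² + (13/56 − 1)·s + 9/14 = 0
  1/8·s² − (9/14 + 1/8)·s + 9/14 = 0
which factors as (s − 1)·(1/8·s − 9/14) = 0, giving roots s = 1 and s = (9/14)/(1/8) = 36/7. Since 36/7 ≥ 1, the smallest root in [0, 1] is s = 1.)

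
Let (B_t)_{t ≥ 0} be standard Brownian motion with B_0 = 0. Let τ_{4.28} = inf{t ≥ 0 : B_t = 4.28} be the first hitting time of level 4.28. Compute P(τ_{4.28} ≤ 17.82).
P(τ_{4.28} ≤ 17.82) = 2(1 − Φ(4.28/√17.82)) = 2(1 − Φ(1.0139)) ≈ 0.3106

By the reflection principle for standard BM, P(τ_b ≤ t) = 2 · P(B_t ≥ b). Since B_t ~ N(0, t), P(B_t ≥ 4.28) = 1 − Φ(4.28/√t) = 1 − Φ(4.28/√17.82) = 1 − Φ(1.0139) ≈ 0.15532. Doubling: P(τ_{4.28} ≤ 17.82) ≈ 2 · 0.15532 = 0.31064 ≈ 0.3106.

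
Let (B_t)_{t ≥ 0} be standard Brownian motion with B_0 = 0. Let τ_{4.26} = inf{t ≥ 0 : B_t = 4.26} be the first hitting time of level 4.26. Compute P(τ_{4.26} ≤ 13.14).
P(τ_{4.26} ≤ 13.14) = 2(1 − Φ(4.26/√13.14)) = 2(1 − Φ(1.1752)) ≈ 0.2399

By the reflection principle for standard BM, P(τ_b ≤ t) = 2 · P(B_t ≥ b). Since B_t ~ N(0, t), P(B_t ≥ 4.26) = 1 − Φ(4.26/√t) = 1 − Φ(4.26/√13.14) = 1 − Φ(1.1752) ≈ 0.11996. Doubling: P(τ_{4.26} ≤ 13.14) ≈ 2 · 0.11996 = 0.23992 ≈ 0.2399.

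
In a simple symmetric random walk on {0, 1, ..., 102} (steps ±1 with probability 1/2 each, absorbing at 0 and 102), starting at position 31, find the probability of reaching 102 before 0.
P(hit 102 before 0) = 31/102

Let u_k = P(hit 102 before 0 | start at k). Then u_0 = 0, u_102 = 1, and u_k = u_{k-1}/2 + u_{k+1}/2 for 1 ≤ k ≤ 101. This harmonic recurrence is solved by u_k = k/102, giving u_31 = 31/102.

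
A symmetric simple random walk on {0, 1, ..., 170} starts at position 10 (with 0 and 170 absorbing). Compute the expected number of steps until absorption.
E[τ | X_0 = 10] = 1600

Let v_k = E[τ | X_0 = k]. Boundary: v_0 = v_170 = 0. Recurrence: v_k = 1 + (v_{k-1} + v_{k+1})/2 for 1 ≤ k ≤ 169. The particular solution to v_k − (v_{k-1} + v_{k+1})/2 = 1 is v_k = −k^2. Adding homogeneous solution A + B k and matching boundaries gives v_k = k (170 − k). Substituting k = 10: v_10 = 10 · 160 = 1600.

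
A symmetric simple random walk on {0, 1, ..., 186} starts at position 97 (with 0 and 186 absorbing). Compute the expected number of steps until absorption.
E[τ | X_0 = 97] = 8633

Let v_k = E[τ | X_0 = k]. Boundary: v_0 = v_186 = 0. Recurrence: v_k = 1 + (v_{k-1} + v_{k+1})/2 for 1 ≤ k ≤ 185. The particular solution to v_k − (v_{k-1} + v_{k+1})/2 = 1 is v_k = −k^2. Adding homogeneous solution A + B k and matching boundaries gives v_k = k (186 − k). Substituting k = 97: v_97 = 97 · 89 = 8633.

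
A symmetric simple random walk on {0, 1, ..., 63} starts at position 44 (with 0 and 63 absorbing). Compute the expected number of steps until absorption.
E[τ | X_0 = 44] = 836

Let v_k = E[τ | X_0 = k]. Boundary: v_0 = v_63 = 0. Recurrence: v_k = 1 + (v_{k-1} + v_{k+1})/2 for 1 ≤ k ≤ 62. The particular solution to v_k − (v_{k-1} + v_{k+1})/2 = 1 is v_k = −k^2. Adding homogeneous solution A + B k and matching boundaries gives v_k = k (63 − k). Substituting k = 44: v_44 = 44 · 19 = 836.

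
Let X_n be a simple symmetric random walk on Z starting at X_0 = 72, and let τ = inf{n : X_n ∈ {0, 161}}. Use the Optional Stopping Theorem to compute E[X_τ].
E[X_τ] = 72

X_n is a martingale and τ is a bounded-mean stopping time (indeed τ is finite a.s. with bounded expectation since the walk is in a bounded region). By the OST, E[X_τ] = E[X_0] = 72. Equivalently: E[X_τ] = 161 · P(hit 161 first) + 0 · P(hit 0 first) = 161 · (72/161) = 72.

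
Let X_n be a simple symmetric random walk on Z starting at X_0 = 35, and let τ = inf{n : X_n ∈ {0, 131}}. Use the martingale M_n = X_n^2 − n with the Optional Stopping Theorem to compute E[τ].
E[τ] = 3360

M_n = X_n^2 − n is a martingale (since E[X_{n+1}^2 | F_n] = X_n^2 + 1). By OST (τ has finite mean in a bounded region), E[M_τ] = E[M_0] = X_0^2 − 0 = 35^2 = 1225. Also E[M_τ] = E[X_τ^2] − E[τ]. The walk exits at 0 or 131, with P(hit 131 first) = 35/131, so E[X_τ^2] = 131^2 · 35/131 + 0 = 4585. Thus E[τ] = E[X_τ^2] − E[M_τ] = 4585 − 1225 = 3360 = 35(131 − 35) = 3360.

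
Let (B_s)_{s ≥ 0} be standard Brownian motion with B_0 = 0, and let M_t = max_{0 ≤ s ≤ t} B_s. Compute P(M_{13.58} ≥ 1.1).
P(M_{13.58} ≥ 1.1) = 2·P(B_{13.58} ≥ 1.1) = 2(1 − Φ(1.1/√13.58)) ≈ 0.7653

By the reflection principle for Brownian motion, P(M_t ≥ a) = 2 · P(B_t ≥ a) for a ≥ 0. Since B_t ~ N(0, t), P(B_t ≥ 1.1) = 1 − Φ(1.1/√t) = 1 − Φ(1.1/√13.58) = 1 − Φ(0.2985). So
  P(M_{13.58} ≥ 1.1) = 2(1 − Φ(0.2985)) ≈ 0.7653.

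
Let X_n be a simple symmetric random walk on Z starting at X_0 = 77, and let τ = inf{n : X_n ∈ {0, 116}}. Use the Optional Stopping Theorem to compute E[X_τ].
E[X_τ] = 77

X_n is a martingale and τ is a bounded-mean stopping time (indeed τ is finite a.s. with bounded expectation since the walk is in a bounded region). By the OST, E[X_τ] = E[X_0] = 77. Equivalently: E[X_τ] = 116 · P(hit 116 first) + 0 · P(hit 0 first) = 116 · (77/116) = 77.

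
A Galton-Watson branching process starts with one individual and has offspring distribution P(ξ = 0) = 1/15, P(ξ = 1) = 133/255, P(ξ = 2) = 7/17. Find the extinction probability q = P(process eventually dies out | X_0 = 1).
q = 17/105

The pgf is f(s) = 1/15 + 133/255·s + 7/17·s². The extinction probability q is the smallest fixed point of f in [0, 1]. Setting s = f(s):
  7/17·s² + (133/255 − 1)·s + 1/15 = 0
  7/17·s² − (1/15 + 7/17)·s + 1/15 = 0
which factors as (s − 1)·(7/17·s − 1/15) = 0, giving roots s = 1 and s = (1/15)/(7/17) = 17/105.
Mean offspring μ = 133/255 + 2·7/17 = 343/255 > 1 (supercritical), so q < 1. The extinction probability is the smaller root: q = (1/15)/(7/17) = 17/105.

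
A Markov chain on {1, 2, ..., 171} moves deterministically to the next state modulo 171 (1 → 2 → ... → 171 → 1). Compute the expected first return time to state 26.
E[T_26 | X_0 = 26] = 171

The chain cycles deterministically, so starting at state 26 it returns in exactly 171 steps. Equivalently, the stationary distribution is uniform π_j = 1/171 for every state j, so by Kac's formula E[T_26] = 1/π_26 = 171.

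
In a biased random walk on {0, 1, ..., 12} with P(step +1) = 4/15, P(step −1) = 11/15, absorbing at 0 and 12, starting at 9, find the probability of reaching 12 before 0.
P(hit 12 before 0) = (1 − (11/4)^9) / (1 − (11/4)^12) = 119093824/2477041515

Let u_k denote P(reach 12 before 0 | start at k). Boundary: u_0 = 0, u_12 = 1. Recurrence: u_k = 4/15·u_{k+1} + 11/15·u_{k-1} for 1 ≤ k ≤ 11. Try u_k = A + B·r^k with r = q/p = (11/15)/(4/15) = 11/4. Substitution satisfies the recurrence; boundary conditions give:
  u_k = (1 − r^k) / (1 − r^N) = (1 − (11/4)^9) / (1 − (11/4)^12) = 119093824/2477041515.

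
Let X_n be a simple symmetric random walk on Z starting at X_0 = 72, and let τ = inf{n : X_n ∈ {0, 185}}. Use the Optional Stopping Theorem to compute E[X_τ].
E[X_τ] = 72

X_n is a martingale and τ is a bounded-mean stopping time (indeed τ is finite a.s. with bounded expectation since the walk is in a bounded region). By the OST, E[X_τ] = E[X_0] = 72. Equivalently: E[X_τ] = 185 · P(hit 185 first) + 0 · P(hit 0 first) = 185 · (72/185) = 72.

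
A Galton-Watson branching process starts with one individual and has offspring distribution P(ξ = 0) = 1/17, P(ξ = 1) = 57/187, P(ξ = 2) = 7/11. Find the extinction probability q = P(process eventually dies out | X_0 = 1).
q = 11/119

The pgf is f(s) = 1/17 + 57/187·s + 7/11·s². The extinction probability q is the smallest fixed point of f in [0, 1]. Setting s = f(s):
  7/11·s² + (57/187 − 1)·s + 1/17 = 0
  7/11·s² − (1/17 + 7/11)·s + 1/17 = 0
which factors as (s − 1)·(7/11·s − 1/17) = 0, giving roots s = 1 and s = (1/17)/(7/11) = 11/119.
Mean offspring μ = 57/187 + 2·7/11 = 295/187 > 1 (supercritical), so q < 1. The extinction probability is the smaller root: q = (1/17)/(7/11) = 11/119.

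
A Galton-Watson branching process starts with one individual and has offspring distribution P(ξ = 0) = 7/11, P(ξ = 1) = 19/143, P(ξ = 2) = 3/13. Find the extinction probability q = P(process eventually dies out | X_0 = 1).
q = 1

Mean offspring μ = 0·7/11 + 1·19/143 + 2·3/13 = 85/143 ≤ 1. For μ ≤ 1 with offspring not concentrated at 1, the Galton-Watson process goes extinct almost surely, so q = 1.
(Algebraic check: The pgf is f(s) = 7/11 + 19/143·s + 3/13·s². The extinction probability q is the smallest fixed point of f in [0, 1]. Setting s = f(s):
  3/13·s² + (19/143 − 1)·s + 7/11 = 0
  3/13·s² − (7/11 + 3/13)·s + 7/11 = 0
which factors as (s − 1)·(3/13·s − 7/11) = 0, giving roots s = 1 and s = (7/11)/(3/13) = 91/33. Since 91/33 ≥ 1, the smallest root in [0, 1] is s = 1.)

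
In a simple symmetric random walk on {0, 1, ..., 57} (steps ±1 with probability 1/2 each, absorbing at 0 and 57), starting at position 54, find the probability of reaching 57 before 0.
P(hit 57 before 0) = 54/57 = 18/19

Let u_k = P(hit 57 before 0 | start at k). Then u_0 = 0, u_57 = 1, and u_k = u_{k-1}/2 + u_{k+1}/2 for 1 ≤ k ≤ 56. This harmonic recurrence is solved by u_k = k/57, giving u_54 = 54/57 = 18/19.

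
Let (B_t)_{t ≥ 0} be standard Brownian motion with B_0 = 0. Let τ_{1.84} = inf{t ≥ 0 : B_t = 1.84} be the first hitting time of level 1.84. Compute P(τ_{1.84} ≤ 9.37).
P(τ_{1.84} ≤ 9.37) = 2(1 − Φ(1.84/√9.37)) = 2(1 − Φ(0.6011)) ≈ 0.5478

By the reflection principle for standard BM, P(τ_b ≤ t) = 2 · P(B_t ≥ b). Since B_t ~ N(0, t), P(B_t ≥ 1.84) = 1 − Φ(1.84/√t) = 1 − Φ(1.84/√9.37) = 1 − Φ(0.6011) ≈ 0.27389. Doubling: P(τ_{1.84} ≤ 9.37) ≈ 2 · 0.27389 = 0.54778 ≈ 0.5478.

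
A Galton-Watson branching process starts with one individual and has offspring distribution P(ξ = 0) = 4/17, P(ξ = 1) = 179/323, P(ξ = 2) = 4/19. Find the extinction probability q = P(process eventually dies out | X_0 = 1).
q = 1

Mean offspring μ = 0·4/17 + 1·179/323 + 2·4/19 = 315/323 ≤ 1. For μ ≤ 1 with offspring not concentrated at 1, the Galton-Watson process goes extinct almost surely, so q = 1.
(Algebraic check: The pgf is f(s) = 4/17 + 179/323·s + 4/19·s². The extinction probability q is the smallest fixed point of f in [0, 1]. Setting s = f(s):
  4/19·s² + (179/323 − 1)·s + 4/17 = 0
  4/19·s² − (4/17 + 4/19)·s + 4/17 = 0
which factors as (s − 1)·(4/19·s − 4/17) = 0, giving roots s = 1 and s = (4/17)/(4/19) = 19/17. Since 19/17 ≥ 1, the smallest root in [0, 1] is s = 1.)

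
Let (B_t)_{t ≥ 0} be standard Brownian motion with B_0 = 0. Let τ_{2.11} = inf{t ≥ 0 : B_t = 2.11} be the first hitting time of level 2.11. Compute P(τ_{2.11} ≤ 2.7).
P(τ_{2.11} ≤ 2.7) = 2(1 − Φ(2.11/√2.7)) = 2(1 − Φ(1.2841)) ≈ 0.1991

By the reflection principle for standard BM, P(τ_b ≤ t) = 2 · P(B_t ≥ b). Since B_t ~ N(0, t), P(B_t ≥ 2.11) = 1 − Φ(2.11/√t) = 1 − Φ(2.11/√2.7) = 1 − Φ(1.2841) ≈ 0.09955. Doubling: P(τ_{2.11} ≤ 2.7) ≈ 2 · 0.09955 = 0.19910 ≈ 0.1991.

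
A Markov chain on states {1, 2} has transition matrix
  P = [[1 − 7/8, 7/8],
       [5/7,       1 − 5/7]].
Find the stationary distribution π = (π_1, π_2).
π_1 = 40/89, π_2 = 49/89

Solve πP = π with π_1 + π_2 = 1. From πP = π: π_1 · (1 − 7/8) + π_2 · 5/7 = π_1 ⇒ π_2 · 5/7 = π_1 · 7/8 ⇒ π_2/π_1 = (7/8)/(5/7) = 49/40. Together with π_1 + π_2 = 1:
  π_1 = (5/7)/(7/8 + 5/7) = (5/7)/(89/56) = 40/89,
  π_2 = (7/8)/(7/8 + 5/7) = (7/8)/(89/56) = 49/89.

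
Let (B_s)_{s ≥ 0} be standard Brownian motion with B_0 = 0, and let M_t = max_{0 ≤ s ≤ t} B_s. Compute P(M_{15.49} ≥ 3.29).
P(M_{15.49} ≥ 3.29) = 2·P(B_{15.49} ≥ 3.29) = 2(1 − Φ(3.29/√15.49)) ≈ 0.4032

By the reflection principle for Brownian motion, P(M_t ≥ a) = 2 · P(B_t ≥ a) for a ≥ 0. Since B_t ~ N(0, t), P(B_t ≥ 3.29) = 1 − Φ(3.29/√t) = 1 − Φ(3.29/√15.49) = 1 − Φ(0.8359). So
  P(M_{15.49} ≥ 3.29) = 2(1 − Φ(0.8359)) ≈ 0.4032.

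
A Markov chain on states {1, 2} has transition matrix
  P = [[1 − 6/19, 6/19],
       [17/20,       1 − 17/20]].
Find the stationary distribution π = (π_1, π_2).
π_1 = 323/443, π_2 = 120/443

Solve πP = π with π_1 + π_2 = 1. From πP = π: π_1 · (1 − 6/19) + π_2 · 17/20 = π_1 ⇒ π_2 · 17/20 = π_1 · 6/19 ⇒ π_2/π_1 = (6/19)/(17/20) = 120/323. Together with π_1 + π_2 = 1:
  π_1 = (17/20)/(6/19 + 17/20) = (17/20)/(443/380) = 323/443,
  π_2 = (6/19)/(6/19 + 17/20) = (6/19)/(443/380) = 120/443.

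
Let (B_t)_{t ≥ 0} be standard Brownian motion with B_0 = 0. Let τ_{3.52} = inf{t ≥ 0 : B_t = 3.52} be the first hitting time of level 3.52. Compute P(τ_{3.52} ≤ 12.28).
P(τ_{3.52} ≤ 12.28) = 2(1 − Φ(3.52/√12.28)) = 2(1 − Φ(1.0045)) ≈ 0.3151

By the reflection principle for standard BM, P(τ_b ≤ t) = 2 · P(B_t ≥ b). Since B_t ~ N(0, t), P(B_t ≥ 3.52) = 1 − Φ(3.52/√t) = 1 − Φ(3.52/√12.28) = 1 − Φ(1.0045) ≈ 0.15757. Doubling: P(τ_{3.52} ≤ 12.28) ≈ 2 · 0.15757 = 0.31514 ≈ 0.3151.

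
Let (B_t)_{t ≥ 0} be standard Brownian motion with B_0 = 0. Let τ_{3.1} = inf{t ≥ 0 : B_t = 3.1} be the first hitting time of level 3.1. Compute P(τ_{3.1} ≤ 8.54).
P(τ_{3.1} ≤ 8.54) = 2(1 − Φ(3.1/√8.54)) = 2(1 − Φ(1.0608)) ≈ 0.2888

By the reflection principle for standard BM, P(τ_b ≤ t) = 2 · P(B_t ≥ b). Since B_t ~ N(0, t), P(B_t ≥ 3.1) = 1 − Φ(3.1/√t) = 1 − Φ(3.1/√8.54) = 1 − Φ(1.0608) ≈ 0.14439. Doubling: P(τ_{3.1} ≤ 8.54) ≈ 2 · 0.14439 = 0.28878 ≈ 0.2888.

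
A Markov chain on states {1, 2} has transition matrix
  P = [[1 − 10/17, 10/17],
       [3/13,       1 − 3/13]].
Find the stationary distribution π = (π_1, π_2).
π_1 = 51/181, π_2 = 130/181

Solve πP = π with π_1 + π_2 = 1. From πP = π: π_1 · (1 − 10/17) + π_2 · 3/13 = π_1 ⇒ π_2 · 3/13 = π_1 · 10/17 ⇒ π_2/π_1 = (10/17)/(3/13) = 130/51. Together with π_1 + π_2 = 1:
  π_1 = (3/13)/(10/17 + 3/13) = (3/13)/(181/221) = 51/181,
  π_2 = (10/17)/(10/17 + 3/13) = (10/17)/(181/221) = 130/181.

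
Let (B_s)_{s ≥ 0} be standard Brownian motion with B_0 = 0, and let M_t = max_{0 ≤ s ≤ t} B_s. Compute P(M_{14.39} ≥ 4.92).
P(M_{14.39} ≥ 4.92) = 2·P(B_{14.39} ≥ 4.92) = 2(1 − Φ(4.92/√14.39)) ≈ 0.1946

By the reflection principle for Brownian motion, P(M_t ≥ a) = 2 · P(B_t ≥ a) for a ≥ 0. Since B_t ~ N(0, t), P(B_t ≥ 4.92) = 1 − Φ(4.92/√t) = 1 − Φ(4.92/√14.39) = 1 − Φ(1.2970). So
  P(M_{14.39} ≥ 4.92) = 2(1 − Φ(1.2970)) ≈ 0.1946.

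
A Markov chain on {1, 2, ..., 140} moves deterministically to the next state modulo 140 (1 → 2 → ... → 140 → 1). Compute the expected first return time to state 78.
E[T_78 | X_0 = 78] = 140

The chain cycles deterministically, so starting at state 78 it returns in exactly 140 steps. Equivalently, the stationary distribution is uniform π_j = 1/140 for every state j, so by Kac's formula E[T_78] = 1/π_78 = 140.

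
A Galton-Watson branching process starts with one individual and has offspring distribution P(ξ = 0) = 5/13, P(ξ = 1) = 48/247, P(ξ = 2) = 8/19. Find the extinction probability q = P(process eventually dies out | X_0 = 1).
q = 95/104

The pgf is f(s) = 5/13 + 48/247·s + 8/19·s². The extinction probability q is the smallest fixed point of f in [0, 1]. Setting s = f(s):
  8/19·s² + (48/247 − 1)·s + 5/13 = 0
  8/19·s² − (5/13 + 8/19)·s + 5/13 = 0
which factors as (s − 1)·(8/19·s − 5/13) = 0, giving roots s = 1 and s = (5/13)/(8/19) = 95/104.
Mean offspring μ = 48/247 + 2·8/19 = 256/247 > 1 (supercritical), so q < 1. The extinction probability is the smaller root: q = (5/13)/(8/19) = 95/104.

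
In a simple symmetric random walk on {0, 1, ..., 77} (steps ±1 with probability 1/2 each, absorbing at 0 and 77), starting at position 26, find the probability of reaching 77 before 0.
P(hit 77 before 0) = 26/77

Let u_k = P(hit 77 before 0 | start at k). Then u_0 = 0, u_77 = 1, and u_k = u_{k-1}/2 + u_{k+1}/2 for 1 ≤ k ≤ 76. This harmonic recurrence is solved by u_k = k/77, giving u_26 = 26/77.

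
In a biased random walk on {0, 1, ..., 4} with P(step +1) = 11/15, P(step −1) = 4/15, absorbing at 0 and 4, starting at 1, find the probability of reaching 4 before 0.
P(hit 4 before 0) = (1 − (4/11)^1) / (1 − (4/11)^4) = 1331/2055

Let u_k denote P(reach 4 before 0 | start at k). Boundary: u_0 = 0, u_4 = 1. Recurrence: u_k = 11/15·u_{k+1} + 4/15·u_{k-1} for 1 ≤ k ≤ 3. Try u_k = A + B·r^k with r = q/p = (4/15)/(11/15) = 4/11. Substitution satisfies the recurrence; boundary conditions give:
  u_k = (1 − r^k) / (1 − r^N) = (1 − (4/11)^1) / (1 − (4/11)^4) = 1331/2055.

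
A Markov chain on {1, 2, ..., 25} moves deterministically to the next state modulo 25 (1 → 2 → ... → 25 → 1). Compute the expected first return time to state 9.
E[T_9 | X_0 = 9] = 25

The chain cycles deterministically, so starting at state 9 it returns in exactly 25 steps. Equivalently, the stationary distribution is uniform π_j = 1/25 for every state j, so by Kac's formula E[T_9] = 1/π_9 = 25.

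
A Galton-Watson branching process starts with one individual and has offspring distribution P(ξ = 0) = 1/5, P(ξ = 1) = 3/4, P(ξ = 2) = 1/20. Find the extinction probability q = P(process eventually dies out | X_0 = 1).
q = 1

Mean offspring μ = 0·1/5 + 1·3/4 + 2·1/20 = 17/20 ≤ 1. For μ ≤ 1 with offspring not concentrated at 1, the Galton-Watson process goes extinct almost surely, so q = 1.
(Algebraic check: The pgf is f(s) = 1/5 + 3/4·s + 1/20·s². The extinction probability q is the smallest fixed point of f in [0, 1]. Setting s = f(s):
  1/20·s² + (3/4 − 1)·s + 1/5 = 0
  1/20·s² − (1/5 + 1/20)·s + 1/5 = 0
which factors as (s − 1)·(1/20·s − 1/5) = 0, giving roots s = 1 and s = (1/5)/(1/20) = 4. Since 4 ≥ 1, the smallest root in [0, 1] is s = 1.)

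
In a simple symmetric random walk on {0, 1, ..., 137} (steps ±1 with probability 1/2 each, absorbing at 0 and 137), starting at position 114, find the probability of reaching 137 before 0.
P(hit 137 before 0) = 114/137

Let u_k = P(hit 137 before 0 | start at k). Then u_0 = 0, u_137 = 1, and u_k = u_{k-1}/2 + u_{k+1}/2 for 1 ≤ k ≤ 136. This harmonic recurrence is solved by u_k = k/137, giving u_114 = 114/137.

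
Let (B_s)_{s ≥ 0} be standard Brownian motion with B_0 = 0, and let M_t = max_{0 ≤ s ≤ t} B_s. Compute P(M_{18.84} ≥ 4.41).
P(M_{18.84} ≥ 4.41) = 2·P(B_{18.84} ≥ 4.41) = 2(1 − Φ(4.41/√18.84)) ≈ 0.3096

By the reflection principle for Brownian motion, P(M_t ≥ a) = 2 · P(B_t ≥ a) for a ≥ 0. Since B_t ~ N(0, t), P(B_t ≥ 4.41) = 1 − Φ(4.41/√t) = 1 − Φ(4.41/√18.84) = 1 − Φ(1.0160). So
  P(M_{18.84} ≥ 4.41) = 2(1 − Φ(1.0160)) ≈ 0.3096.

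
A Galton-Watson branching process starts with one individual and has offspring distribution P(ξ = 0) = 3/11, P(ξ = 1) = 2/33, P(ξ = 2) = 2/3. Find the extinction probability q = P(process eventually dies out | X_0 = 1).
q = 9/22

The pgf is f(s) = 3/11 + 2/33·s + 2/3·s². The extinction probability q is the smallest fixed point of f in [0, 1]. Setting s = f(s):
  2/3·s² + (2/33 − 1)·s + 3/11 = 0
  2/3·s² − (3/11 + 2/3)·s + 3/11 = 0
which factors as (s − 1)·(2/3·s − 3/11) = 0, giving roots s = 1 and s = (3/11)/(2/3) = 9/22.
Mean offspring μ = 2/33 + 2·2/3 = 46/33 > 1 (supercritical), so q < 1. The extinction probability is the smaller root: q = (3/11)/(2/3) = 9/22.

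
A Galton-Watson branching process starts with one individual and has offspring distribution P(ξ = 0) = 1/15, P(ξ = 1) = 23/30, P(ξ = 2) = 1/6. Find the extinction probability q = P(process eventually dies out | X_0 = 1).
q = 2/5

The pgf is f(s) = 1/15 + 23/30·s + 1/6·s². The extinction probability q is the smallest fixed point of f in [0, 1]. Setting s = f(s):
  1/6·s² + (23/30 − 1)·s + 1/15 = 0
  1/6·s² − (1/15 + 1/6)·s + 1/15 = 0
which factors as (s − 1)·(1/6·s − 1/15) = 0, giving roots s = 1 and s = (1/15)/(1/6) = 2/5.
Mean offspring μ = 23/30 + 2·1/6 = 11/10 > 1 (supercritical), so q < 1. The extinction probability is the smaller root: q = (1/15)/(1/6) = 2/5.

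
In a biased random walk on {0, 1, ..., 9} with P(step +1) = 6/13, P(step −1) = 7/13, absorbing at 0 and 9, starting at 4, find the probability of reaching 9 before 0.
P(hit 9 before 0) = (1 − (7/6)^4) / (1 − (7/6)^9) = 8592480/30275911

Let u_k denote P(reach 9 before 0 | start at k). Boundary: u_0 = 0, u_9 = 1. Recurrence: u_k = 6/13·u_{k+1} + 7/13·u_{k-1} for 1 ≤ k ≤ 8. Try u_k = A + B·r^k with r = q/p = (7/13)/(6/13) = 7/6. Substitution satisfies the recurrence; boundary conditions give:
  u_k = (1 − r^k) / (1 − r^N) = (1 − (7/6)^4) / (1 − (7/6)^9) = 8592480/30275911.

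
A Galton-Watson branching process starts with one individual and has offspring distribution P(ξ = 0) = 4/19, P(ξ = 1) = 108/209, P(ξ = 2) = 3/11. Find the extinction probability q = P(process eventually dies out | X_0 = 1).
q = 44/57

The pgf is f(s) = 4/19 + 108/209·s + 3/11·s². The extinction probability q is the smallest fixed point of f in [0, 1]. Setting s = f(s):
  3/11·s² + (108/209 − 1)·s + 4/19 = 0
  3/11·s² − (4/19 + 3/11)·s + 4/19 = 0
which factors as (s − 1)·(3/11·s − 4/19) = 0, giving roots s = 1 and s = (4/19)/(3/11) = 44/57.
Mean offspring μ = 108/209 + 2·3/11 = 222/209 > 1 (supercritical), so q < 1. The extinction probability is the smaller root: q = (4/19)/(3/11) = 44/57.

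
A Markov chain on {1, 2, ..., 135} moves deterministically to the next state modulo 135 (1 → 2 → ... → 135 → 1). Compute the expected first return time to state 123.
E[T_123 | X_0 = 123] = 135

The chain cycles deterministically, so starting at state 123 it returns in exactly 135 steps. Equivalently, the stationary distribution is uniform π_j = 1/135 for every state j, so by Kac's formula E[T_123] = 1/π_123 = 135.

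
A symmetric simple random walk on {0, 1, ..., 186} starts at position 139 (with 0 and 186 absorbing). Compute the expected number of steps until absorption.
E[τ | X_0 = 139] = 6533

Let v_k = E[τ | X_0 = k]. Boundary: v_0 = v_186 = 0. Recurrence: v_k = 1 + (v_{k-1} + v_{k+1})/2 for 1 ≤ k ≤ 185. The particular solution to v_k − (v_{k-1} + v_{k+1})/2 = 1 is v_k = −k^2. Adding homogeneous solution A + B k and matching boundaries gives v_k = k (186 − k). Substituting k = 139: v_139 = 139 · 47 = 6533.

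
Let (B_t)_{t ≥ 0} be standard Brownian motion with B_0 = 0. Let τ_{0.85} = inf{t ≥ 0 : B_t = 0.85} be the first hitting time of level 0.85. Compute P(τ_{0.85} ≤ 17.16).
P(τ_{0.85} ≤ 17.16) = 2(1 − Φ(0.85/√17.16)) = 2(1 − Φ(0.2052)) ≈ 0.8374

By the reflection principle for standard BM, P(τ_b ≤ t) = 2 · P(B_t ≥ b). Since B_t ~ N(0, t), P(B_t ≥ 0.85) = 1 − Φ(0.85/√t) = 1 − Φ(0.85/√17.16) = 1 − Φ(0.2052) ≈ 0.41871. Doubling: P(τ_{0.85} ≤ 17.16) ≈ 2 · 0.41871 = 0.83742 ≈ 0.8374.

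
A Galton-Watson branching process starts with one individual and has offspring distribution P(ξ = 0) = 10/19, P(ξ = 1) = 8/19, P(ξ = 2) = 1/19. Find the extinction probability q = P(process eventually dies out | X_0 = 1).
q = 1

Mean offspring μ = 0·10/19 + 1·8/19 + 2·1/19 = 10/19 ≤ 1. For μ ≤ 1 with offspring not concentrated at 1, the Galton-Watson process goes extinct almost surely, so q = 1.
(Algebraic check: The pgf is f(s) = 10/19 + 8/19·s + 1/19·s². The extinction probability q is the smallest fixed point of f in [0, 1]. Setting s = f(s):
  1/19·s² + (8/19 − 1)·s + 10/19 = 0
  1/19·s² − (10/19 + 1/19)·s + 10/19 = 0
which factors as (s − 1)·(1/19·s − 10/19) = 0, giving roots s = 1 and s = (10/19)/(1/19) = 10. Since 10 ≥ 1, the smallest root in [0, 1] is s = 1.)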